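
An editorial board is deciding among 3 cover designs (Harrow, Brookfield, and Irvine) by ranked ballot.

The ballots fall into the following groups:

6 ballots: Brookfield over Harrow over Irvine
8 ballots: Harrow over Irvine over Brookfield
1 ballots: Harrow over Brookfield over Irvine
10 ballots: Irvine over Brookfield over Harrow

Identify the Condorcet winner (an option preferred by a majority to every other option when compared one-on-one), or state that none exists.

There is no Condorcet winner

Head-to-head results (25 voters total):
Harrow vs Brookfield: Brookfield wins 16–9.
Harrow vs Irvine: Harrow wins 15–10.
Brookfield vs Irvine: Irvine wins 18–7.
No candidate beats all others: Harrow beats Irvine beats Brookfield beats Harrow, a majority cycle.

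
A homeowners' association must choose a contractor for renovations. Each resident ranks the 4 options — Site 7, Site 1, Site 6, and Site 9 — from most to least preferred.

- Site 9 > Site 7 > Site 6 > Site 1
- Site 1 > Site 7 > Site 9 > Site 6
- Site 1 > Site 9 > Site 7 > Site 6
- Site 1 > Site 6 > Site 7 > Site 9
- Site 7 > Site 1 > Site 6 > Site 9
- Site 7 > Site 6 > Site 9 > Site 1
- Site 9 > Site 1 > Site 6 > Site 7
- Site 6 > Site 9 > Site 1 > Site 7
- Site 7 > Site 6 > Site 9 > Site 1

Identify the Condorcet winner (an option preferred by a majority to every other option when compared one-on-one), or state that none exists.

Head-to-head results (9 voters total):
Site 7 vs Site 1: Site 1 wins 5–4.
Site 7 vs Site 6: Site 7 wins 6–3.
Site 7 vs Site 9: Site 7 wins 5–4.
Site 1 vs Site 6: Site 1 wins 5–4.
Site 1 vs Site 9: Site 9 wins 5–4.
Site 6 vs Site 9: Site 6 wins 5–4.
No candidate beats all others: Site 7 beats Site 9 beats Site 1 beats Site 7, a majority cycle.

No Condorcet winner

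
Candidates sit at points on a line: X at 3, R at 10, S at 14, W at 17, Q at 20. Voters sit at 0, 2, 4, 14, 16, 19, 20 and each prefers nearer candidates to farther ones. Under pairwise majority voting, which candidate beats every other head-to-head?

With single-peaked preferences on a line, the Condorcet winner is the candidate closest to the median voter.
The median voter (position 14) is closest to S at 14.
Check: S vs X — voters closer to S: 4 of 7.

S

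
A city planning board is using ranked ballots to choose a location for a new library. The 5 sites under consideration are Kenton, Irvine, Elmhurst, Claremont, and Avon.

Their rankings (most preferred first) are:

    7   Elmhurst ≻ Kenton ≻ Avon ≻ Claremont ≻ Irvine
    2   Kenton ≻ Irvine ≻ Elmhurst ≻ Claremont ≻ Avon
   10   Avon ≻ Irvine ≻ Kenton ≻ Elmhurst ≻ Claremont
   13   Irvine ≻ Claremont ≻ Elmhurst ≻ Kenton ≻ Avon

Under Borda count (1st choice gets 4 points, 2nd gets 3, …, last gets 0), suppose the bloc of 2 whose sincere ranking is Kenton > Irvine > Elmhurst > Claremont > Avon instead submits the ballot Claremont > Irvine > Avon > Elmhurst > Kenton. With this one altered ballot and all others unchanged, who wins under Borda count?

Irvine

Borda totals with the altered ballot: Kenton 54, Irvine 88, Elmhurst 66, Claremont 54, Avon 58.
The winner is unchanged: still Irvine.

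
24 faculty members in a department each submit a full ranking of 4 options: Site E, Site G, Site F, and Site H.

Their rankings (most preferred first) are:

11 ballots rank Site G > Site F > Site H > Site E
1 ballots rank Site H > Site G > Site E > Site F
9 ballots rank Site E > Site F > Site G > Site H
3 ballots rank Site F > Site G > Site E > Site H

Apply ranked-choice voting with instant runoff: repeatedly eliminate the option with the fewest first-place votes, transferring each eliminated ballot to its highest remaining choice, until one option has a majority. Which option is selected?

Site G

Round 1: Site G 11, Site E 9, Site F 3, Site H 1. Site H has the fewest and is eliminated.
Round 2: Site G 12, Site E 9, Site F 3. Site F has the fewest and is eliminated.
Round 3: Site G 15, Site E 9. Site G has a majority.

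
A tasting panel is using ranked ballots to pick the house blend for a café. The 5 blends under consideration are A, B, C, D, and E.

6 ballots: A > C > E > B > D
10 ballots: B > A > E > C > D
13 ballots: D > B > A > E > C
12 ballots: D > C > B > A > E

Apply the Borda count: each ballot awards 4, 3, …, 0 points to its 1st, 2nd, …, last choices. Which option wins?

Borda scores:
  A: 6·4 + 10·3 + 13·2 + 12·1 = 92
  B: 6·1 + 10·4 + 13·3 + 12·2 = 109
  C: 6·3 + 10·1 + 13·0 + 12·3 = 64
  D: 6·0 + 10·0 + 13·4 + 12·4 = 100
  E: 6·2 + 10·2 + 13·1 + 12·0 = 45
B has the highest total.

B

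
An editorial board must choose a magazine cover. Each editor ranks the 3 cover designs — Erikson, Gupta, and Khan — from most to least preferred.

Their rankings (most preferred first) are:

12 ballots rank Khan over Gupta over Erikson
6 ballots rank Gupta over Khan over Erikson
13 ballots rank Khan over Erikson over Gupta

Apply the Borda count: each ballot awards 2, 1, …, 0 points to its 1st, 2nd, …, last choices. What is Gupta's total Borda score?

Borda scores:
  Erikson: 12·0 + 6·0 + 13·1 = 13
  Gupta: 12·1 + 6·2 + 13·0 = 24
  Khan: 12·2 + 6·1 + 13·2 = 56

24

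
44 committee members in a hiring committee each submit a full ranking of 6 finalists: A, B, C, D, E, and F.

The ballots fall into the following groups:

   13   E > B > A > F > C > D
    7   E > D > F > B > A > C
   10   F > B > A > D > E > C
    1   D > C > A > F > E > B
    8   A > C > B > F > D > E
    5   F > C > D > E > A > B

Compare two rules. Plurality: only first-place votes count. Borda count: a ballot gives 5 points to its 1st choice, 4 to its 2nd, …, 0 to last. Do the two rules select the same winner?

No

Plurality first-place counts: A 8, B 0, C 0, D 1, E 20, F 15 → E.
Borda totals: A 124, B 130, C 69, D 76, E 121, F 140 → F.
The two rules disagree: plurality picks E, Borda picks F.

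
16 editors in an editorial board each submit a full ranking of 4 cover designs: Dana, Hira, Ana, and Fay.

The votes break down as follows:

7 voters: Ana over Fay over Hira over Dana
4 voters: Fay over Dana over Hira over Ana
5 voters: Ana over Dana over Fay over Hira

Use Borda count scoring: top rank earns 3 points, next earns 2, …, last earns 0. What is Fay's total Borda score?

Borda scores:
  Dana: 7·0 + 4·2 + 5·2 = 18
  Hira: 7·1 + 4·1 + 5·0 = 11
  Ana: 7·3 + 4·0 + 5·3 = 36
  Fay: 7·2 + 4·3 + 5·1 = 31

31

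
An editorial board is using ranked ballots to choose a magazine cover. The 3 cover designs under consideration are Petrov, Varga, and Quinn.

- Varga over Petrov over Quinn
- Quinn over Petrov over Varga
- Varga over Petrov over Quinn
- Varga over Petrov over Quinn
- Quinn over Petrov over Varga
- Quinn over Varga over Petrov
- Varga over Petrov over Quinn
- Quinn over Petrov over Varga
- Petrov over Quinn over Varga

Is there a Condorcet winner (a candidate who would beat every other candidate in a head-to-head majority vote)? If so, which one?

Head-to-head results (9 voters total):
Petrov vs Varga: Varga wins 5–4.
Petrov vs Quinn: Petrov wins 5–4.
Varga vs Quinn: Quinn wins 5–4.
No candidate beats all others: Petrov beats Quinn beats Varga beats Petrov, a majority cycle.

None — there is no Condorcet winner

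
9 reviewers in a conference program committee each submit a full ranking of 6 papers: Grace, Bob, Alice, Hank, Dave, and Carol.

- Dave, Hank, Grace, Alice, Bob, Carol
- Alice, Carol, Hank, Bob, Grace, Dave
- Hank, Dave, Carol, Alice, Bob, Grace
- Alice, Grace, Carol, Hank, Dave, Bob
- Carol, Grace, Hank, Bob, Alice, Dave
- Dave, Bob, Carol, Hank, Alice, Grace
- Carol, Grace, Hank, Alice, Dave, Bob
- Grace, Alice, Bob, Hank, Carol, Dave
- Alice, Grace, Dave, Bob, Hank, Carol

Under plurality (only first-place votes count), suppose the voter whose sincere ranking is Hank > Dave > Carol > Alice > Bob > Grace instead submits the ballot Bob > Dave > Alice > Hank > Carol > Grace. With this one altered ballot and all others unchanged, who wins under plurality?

Alice

First-place totals with the altered ballot: Grace 1, Bob 1, Alice 3, Hank 0, Dave 2, Carol 2.
The winner is unchanged: still Alice.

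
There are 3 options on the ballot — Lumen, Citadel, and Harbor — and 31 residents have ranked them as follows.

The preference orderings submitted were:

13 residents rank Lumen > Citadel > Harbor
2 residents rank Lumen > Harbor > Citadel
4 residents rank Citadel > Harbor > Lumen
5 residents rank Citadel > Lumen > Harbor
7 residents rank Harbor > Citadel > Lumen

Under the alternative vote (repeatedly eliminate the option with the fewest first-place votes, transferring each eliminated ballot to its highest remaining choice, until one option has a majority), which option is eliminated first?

Round 1: Lumen 15, Citadel 9, Harbor 7. Harbor has the fewest and is eliminated.
Round 2: Citadel 16, Lumen 15. Citadel has a majority.

Harbor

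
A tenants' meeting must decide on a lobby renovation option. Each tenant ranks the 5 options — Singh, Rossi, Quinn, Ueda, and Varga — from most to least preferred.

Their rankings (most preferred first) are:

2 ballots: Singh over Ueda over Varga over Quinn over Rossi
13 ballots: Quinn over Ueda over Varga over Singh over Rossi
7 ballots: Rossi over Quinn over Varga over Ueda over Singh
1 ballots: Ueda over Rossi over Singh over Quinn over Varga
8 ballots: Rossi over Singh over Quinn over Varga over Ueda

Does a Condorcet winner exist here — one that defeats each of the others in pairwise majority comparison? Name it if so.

Head-to-head results (31 voters total):
Singh vs Rossi: Rossi wins 16–15.
Singh vs Quinn: Quinn wins 20–11.
Singh vs Ueda: Ueda wins 21–10.
Singh vs Varga: Varga wins 20–11.
Rossi vs Quinn: Rossi wins 16–15.
Rossi vs Ueda: Ueda wins 16–15.
Rossi vs Varga: Rossi wins 16–15.
Quinn vs Ueda: Quinn wins 28–3.
Quinn vs Varga: Quinn wins 29–2.
Ueda vs Varga: Ueda wins 16–15.
No candidate beats all others: Rossi beats Quinn beats Ueda beats Rossi, a majority cycle.

There is no Condorcet winner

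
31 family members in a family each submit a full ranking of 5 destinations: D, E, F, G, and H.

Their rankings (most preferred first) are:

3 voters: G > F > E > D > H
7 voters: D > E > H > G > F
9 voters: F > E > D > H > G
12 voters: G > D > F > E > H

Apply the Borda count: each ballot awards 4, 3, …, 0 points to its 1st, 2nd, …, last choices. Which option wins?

D

Borda scores:
  D: 3·1 + 7·4 + 9·2 + 12·3 = 85
  E: 3·2 + 7·3 + 9·3 + 12·1 = 66
  F: 3·3 + 7·0 + 9·4 + 12·2 = 69
  G: 3·4 + 7·1 + 9·0 + 12·4 = 67
  H: 3·0 + 7·2 + 9·1 + 12·0 = 23
D has the highest total.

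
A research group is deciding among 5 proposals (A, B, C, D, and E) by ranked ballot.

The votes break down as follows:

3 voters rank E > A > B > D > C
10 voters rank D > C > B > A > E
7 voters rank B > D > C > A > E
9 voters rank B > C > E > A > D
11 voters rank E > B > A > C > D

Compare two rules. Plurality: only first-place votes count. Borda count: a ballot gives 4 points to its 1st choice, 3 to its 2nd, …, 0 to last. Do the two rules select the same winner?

Yes

Plurality first-place counts: A 0, B 16, C 0, D 10, E 14 → B.
Borda totals: A 57, B 123, C 82, D 64, E 74 → B.
The two rules agree on B.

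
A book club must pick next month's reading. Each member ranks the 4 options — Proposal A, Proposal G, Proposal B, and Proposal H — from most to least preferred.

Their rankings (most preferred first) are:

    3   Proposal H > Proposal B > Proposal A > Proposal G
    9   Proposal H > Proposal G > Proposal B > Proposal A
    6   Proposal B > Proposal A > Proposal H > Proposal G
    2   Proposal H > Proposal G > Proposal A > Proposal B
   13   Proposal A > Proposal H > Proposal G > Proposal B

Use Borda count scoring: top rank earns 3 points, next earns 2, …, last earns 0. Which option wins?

Borda scores:
  Proposal A: 3·1 + 9·0 + 6·2 + 2·1 + 13·3 = 56
  Proposal G: 3·0 + 9·2 + 6·0 + 2·2 + 13·1 = 35
  Proposal B: 3·2 + 9·1 + 6·3 + 2·0 + 13·0 = 33
  Proposal H: 3·3 + 9·3 + 6·1 + 2·3 + 13·2 = 74
Proposal H has the highest total.

Proposal H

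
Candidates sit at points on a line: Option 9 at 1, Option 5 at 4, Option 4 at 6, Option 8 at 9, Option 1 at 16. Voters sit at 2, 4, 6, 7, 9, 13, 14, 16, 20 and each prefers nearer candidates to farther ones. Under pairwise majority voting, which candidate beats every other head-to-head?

With single-peaked preferences on a line, the Condorcet winner is the candidate closest to the median voter.
The median voter (position 9) is closest to Option 8 at 9.
Check: Option 8 vs Option 4 — voters closer to Option 8: 5 of 9.

Option 8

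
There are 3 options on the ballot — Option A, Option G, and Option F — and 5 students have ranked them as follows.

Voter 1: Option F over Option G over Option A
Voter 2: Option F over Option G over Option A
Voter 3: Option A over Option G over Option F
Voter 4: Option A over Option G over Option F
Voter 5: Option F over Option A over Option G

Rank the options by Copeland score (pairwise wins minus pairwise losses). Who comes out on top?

Pairwise results:
  Option A vs Option G: Option A wins 3–2.
  Option A vs Option F: Option F wins 3–2.
  Option G vs Option F: Option F wins 3–2.
Copeland scores (wins − losses):
  Option A: 1 − 1 = 0
  Option G: 0 − 2 = -2
  Option F: 2 − 0 = 2
Option F has the best Copeland score.

Option F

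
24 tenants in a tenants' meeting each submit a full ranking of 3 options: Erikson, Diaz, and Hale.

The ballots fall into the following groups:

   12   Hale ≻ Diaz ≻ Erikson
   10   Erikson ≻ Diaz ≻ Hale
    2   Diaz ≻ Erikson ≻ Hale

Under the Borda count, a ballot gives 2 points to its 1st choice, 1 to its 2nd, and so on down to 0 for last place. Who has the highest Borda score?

Diaz

Borda scores:
  Erikson: 12·0 + 10·2 + 2·1 = 22
  Diaz: 12·1 + 10·1 + 2·2 = 26
  Hale: 12·2 + 10·0 + 2·0 = 24
Diaz has the highest total.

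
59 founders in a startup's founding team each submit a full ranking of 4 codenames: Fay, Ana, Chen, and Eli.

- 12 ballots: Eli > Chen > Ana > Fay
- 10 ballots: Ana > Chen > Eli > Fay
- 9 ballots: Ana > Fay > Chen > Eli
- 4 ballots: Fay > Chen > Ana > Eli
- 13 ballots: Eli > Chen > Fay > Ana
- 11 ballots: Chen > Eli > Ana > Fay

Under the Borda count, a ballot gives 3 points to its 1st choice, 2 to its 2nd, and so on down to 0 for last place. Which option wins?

Chen

Borda scores:
  Fay: 12·0 + 10·0 + 9·2 + 4·3 + 13·1 + 11·0 = 43
  Ana: 12·1 + 10·3 + 9·3 + 4·1 + 13·0 + 11·1 = 84
  Chen: 12·2 + 10·2 + 9·1 + 4·2 + 13·2 + 11·3 = 120
  Eli: 12·3 + 10·1 + 9·0 + 4·0 + 13·3 + 11·2 = 107
Chen has the highest total.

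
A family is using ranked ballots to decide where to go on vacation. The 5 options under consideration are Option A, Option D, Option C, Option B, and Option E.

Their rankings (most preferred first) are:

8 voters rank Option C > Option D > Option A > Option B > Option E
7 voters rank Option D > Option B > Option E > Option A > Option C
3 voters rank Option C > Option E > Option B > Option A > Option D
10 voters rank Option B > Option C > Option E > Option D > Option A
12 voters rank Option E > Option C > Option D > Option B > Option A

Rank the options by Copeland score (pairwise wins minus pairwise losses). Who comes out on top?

Option C

Pairwise results:
  Option A vs Option D: Option D wins 37–3.
  Option A vs Option C: Option C wins 33–7.
  Option A vs Option B: Option B wins 32–8.
  Option A vs Option E: Option E wins 32–8.
  Option D vs Option C: Option C wins 33–7.
  Option D vs Option B: Option D wins 27–13.
  Option D vs Option E: Option E wins 25–15.
  Option C vs Option B: Option C wins 23–17.
  Option C vs Option E: Option C wins 21–19.
  Option B vs Option E: Option B wins 25–15.
Copeland scores (wins − losses):
  Option A: 0 − 4 = -4
  Option D: 2 − 2 = 0
  Option C: 4 − 0 = 4
  Option B: 2 − 2 = 0
  Option E: 2 − 2 = 0
Option C has the best Copeland score.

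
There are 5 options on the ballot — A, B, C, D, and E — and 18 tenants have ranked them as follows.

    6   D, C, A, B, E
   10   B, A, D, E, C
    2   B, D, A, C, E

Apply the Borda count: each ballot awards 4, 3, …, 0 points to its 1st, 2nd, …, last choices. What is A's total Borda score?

Borda scores:
  A: 6·2 + 10·3 + 2·2 = 46
  B: 6·1 + 10·4 + 2·4 = 54
  C: 6·3 + 10·0 + 2·1 = 20
  D: 6·4 + 10·2 + 2·3 = 50
  E: 6·0 + 10·1 + 2·0 = 10

46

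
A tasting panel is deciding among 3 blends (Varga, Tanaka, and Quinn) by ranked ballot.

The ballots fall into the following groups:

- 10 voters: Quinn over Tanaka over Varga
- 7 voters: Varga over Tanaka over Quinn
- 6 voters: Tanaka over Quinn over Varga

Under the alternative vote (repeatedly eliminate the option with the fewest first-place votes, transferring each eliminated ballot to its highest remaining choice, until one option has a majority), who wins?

Quinn

Round 1: Quinn 10, Varga 7, Tanaka 6. Tanaka has the fewest and is eliminated.
Round 2: Quinn 16, Varga 7. Quinn has a majority.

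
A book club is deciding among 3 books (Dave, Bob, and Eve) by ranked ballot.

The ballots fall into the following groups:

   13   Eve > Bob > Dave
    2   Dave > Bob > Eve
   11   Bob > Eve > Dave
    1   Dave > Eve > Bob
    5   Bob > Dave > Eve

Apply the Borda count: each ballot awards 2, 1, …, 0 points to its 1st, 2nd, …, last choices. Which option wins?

Bob

Borda scores:
  Dave: 13·0 + 2·2 + 11·0 + 2 + 5·1 = 11
  Bob: 13·1 + 2·1 + 11·2 + 0 + 5·2 = 47
  Eve: 13·2 + 2·0 + 11·1 + 1 + 5·0 = 38
Bob has the highest total.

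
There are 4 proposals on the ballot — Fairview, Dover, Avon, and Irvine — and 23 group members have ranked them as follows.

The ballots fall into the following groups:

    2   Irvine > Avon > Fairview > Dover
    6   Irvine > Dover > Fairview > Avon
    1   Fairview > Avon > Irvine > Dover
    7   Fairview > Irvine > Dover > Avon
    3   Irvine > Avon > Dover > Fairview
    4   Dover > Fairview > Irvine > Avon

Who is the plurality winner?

First-place vote totals:
  Fairview: 8
  Dover: 4
  Avon: 0
  Irvine: 11
Irvine has the most first-place votes.

Irvine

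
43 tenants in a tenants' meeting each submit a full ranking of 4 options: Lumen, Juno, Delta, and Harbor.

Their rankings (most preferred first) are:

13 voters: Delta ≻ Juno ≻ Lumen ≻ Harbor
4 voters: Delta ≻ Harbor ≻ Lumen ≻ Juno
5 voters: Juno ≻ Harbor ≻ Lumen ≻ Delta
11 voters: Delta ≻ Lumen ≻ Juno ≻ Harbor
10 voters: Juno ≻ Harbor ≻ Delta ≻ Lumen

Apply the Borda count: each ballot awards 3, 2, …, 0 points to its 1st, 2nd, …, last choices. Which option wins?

Delta

Borda scores:
  Lumen: 13·1 + 4·1 + 5·1 + 11·2 + 10·0 = 44
  Juno: 13·2 + 4·0 + 5·3 + 11·1 + 10·3 = 82
  Delta: 13·3 + 4·3 + 5·0 + 11·3 + 10·1 = 94
  Harbor: 13·0 + 4·2 + 5·2 + 11·0 + 10·2 = 38
Delta has the highest total.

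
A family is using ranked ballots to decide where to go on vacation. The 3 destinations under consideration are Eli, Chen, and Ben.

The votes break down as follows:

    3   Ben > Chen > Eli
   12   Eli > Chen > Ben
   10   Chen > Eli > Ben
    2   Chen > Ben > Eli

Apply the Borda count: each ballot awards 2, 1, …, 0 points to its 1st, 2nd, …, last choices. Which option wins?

Chen

Borda scores:
  Eli: 3·0 + 12·2 + 10·1 + 2·0 = 34
  Chen: 3·1 + 12·1 + 10·2 + 2·2 = 39
  Ben: 3·2 + 12·0 + 10·0 + 2·1 = 8
Chen has the highest total.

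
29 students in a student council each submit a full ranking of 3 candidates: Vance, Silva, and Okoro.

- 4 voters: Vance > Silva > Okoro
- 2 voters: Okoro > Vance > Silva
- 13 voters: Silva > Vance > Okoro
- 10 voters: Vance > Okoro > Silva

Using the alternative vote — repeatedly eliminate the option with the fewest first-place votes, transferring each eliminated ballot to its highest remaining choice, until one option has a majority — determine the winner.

Round 1: Vance 14, Silva 13, Okoro 2. Okoro has the fewest and is eliminated.
Round 2: Vance 16, Silva 13. Vance has a majority.

Vance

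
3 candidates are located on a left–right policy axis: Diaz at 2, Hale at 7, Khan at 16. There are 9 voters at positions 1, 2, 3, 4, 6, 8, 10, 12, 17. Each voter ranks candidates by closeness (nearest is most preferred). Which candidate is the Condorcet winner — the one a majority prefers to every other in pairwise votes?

Hale

With single-peaked preferences on a line, the Condorcet winner is the candidate closest to the median voter.
The median voter (position 6) is closest to Hale at 7.
Check: Hale vs Diaz — voters closer to Hale: 5 of 9.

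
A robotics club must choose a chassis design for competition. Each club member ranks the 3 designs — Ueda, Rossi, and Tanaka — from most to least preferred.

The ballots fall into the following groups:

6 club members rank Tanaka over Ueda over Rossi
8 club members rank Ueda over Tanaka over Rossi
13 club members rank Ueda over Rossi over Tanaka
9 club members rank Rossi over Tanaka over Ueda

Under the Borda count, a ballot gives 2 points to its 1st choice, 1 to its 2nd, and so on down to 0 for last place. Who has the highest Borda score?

Borda scores:
  Ueda: 6·1 + 8·2 + 13·2 + 9·0 = 48
  Rossi: 6·0 + 8·0 + 13·1 + 9·2 = 31
  Tanaka: 6·2 + 8·1 + 13·0 + 9·1 = 29
Ueda has the highest total.

Ueda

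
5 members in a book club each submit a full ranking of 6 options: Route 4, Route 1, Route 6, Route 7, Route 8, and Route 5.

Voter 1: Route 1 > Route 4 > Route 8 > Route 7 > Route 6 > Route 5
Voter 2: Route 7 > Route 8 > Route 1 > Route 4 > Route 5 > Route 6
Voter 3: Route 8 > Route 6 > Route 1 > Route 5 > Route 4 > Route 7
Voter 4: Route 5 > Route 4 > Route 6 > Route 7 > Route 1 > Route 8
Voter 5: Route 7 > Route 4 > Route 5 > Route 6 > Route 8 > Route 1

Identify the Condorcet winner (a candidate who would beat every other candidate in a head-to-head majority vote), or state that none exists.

None — there is no Condorcet winner

Head-to-head results (5 voters total):
Route 4 vs Route 1: Route 1 wins 3–2.
Route 4 vs Route 6: Route 4 wins 4–1.
Route 4 vs Route 7: Route 4 wins 3–2.
Route 4 vs Route 8: Route 4 wins 3–2.
Route 4 vs Route 5: Route 4 wins 3–2.
Route 1 vs Route 6: Route 6 wins 3–2.
Route 1 vs Route 7: Route 7 wins 3–2.
Route 1 vs Route 8: Route 8 wins 3–2.
Route 1 vs Route 5: Route 1 wins 3–2.
Route 6 vs Route 7: Route 7 wins 3–2.
Route 6 vs Route 8: Route 8 wins 3–2.
Route 6 vs Route 5: Route 5 wins 3–2.
Route 7 vs Route 8: Route 7 wins 3–2.
Route 7 vs Route 5: Route 7 wins 3–2.
Route 8 vs Route 5: Route 8 wins 3–2.
No candidate beats all others: Route 4 beats Route 6 beats Route 1 beats Route 4, a majority cycle.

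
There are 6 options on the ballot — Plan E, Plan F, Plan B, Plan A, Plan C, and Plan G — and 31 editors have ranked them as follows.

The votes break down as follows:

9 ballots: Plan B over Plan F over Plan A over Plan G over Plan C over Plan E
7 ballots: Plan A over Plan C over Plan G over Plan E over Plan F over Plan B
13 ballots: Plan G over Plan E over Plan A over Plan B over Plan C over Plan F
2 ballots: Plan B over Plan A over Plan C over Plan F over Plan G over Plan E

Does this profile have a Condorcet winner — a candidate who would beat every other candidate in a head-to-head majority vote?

Yes

Head-to-head results (31 voters total):
Plan E vs Plan F: Plan E wins 20–11.
Plan E vs Plan B: Plan E wins 20–11.
Plan E vs Plan A: Plan A wins 18–13.
Plan E vs Plan C: Plan C wins 18–13.
Plan E vs Plan G: Plan G wins 31–0.
Plan F vs Plan B: Plan B wins 24–7.
Plan F vs Plan A: Plan A wins 22–9.
Plan F vs Plan C: Plan C wins 22–9.
Plan F vs Plan G: Plan G wins 20–11.
Plan B vs Plan A: Plan A wins 20–11.
Plan B vs Plan C: Plan B wins 24–7.
Plan B vs Plan G: Plan G wins 20–11.
Plan A vs Plan C: Plan A wins 31–0.
Plan A vs Plan G: Plan A wins 18–13.
Plan C vs Plan G: Plan G wins 22–9.
Plan A beats each rival — Plan E (18–13), Plan F (22–9), Plan B (20–11), Plan C (31–0), Plan G (18–13) — so Plan A is the Condorcet winner.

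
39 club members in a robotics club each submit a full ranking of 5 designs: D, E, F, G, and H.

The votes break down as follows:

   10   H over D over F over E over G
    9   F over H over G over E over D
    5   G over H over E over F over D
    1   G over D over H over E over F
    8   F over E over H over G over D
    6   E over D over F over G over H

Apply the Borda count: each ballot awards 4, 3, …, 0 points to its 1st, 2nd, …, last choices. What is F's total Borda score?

Borda scores:
  D: 10·3 + 9·0 + 5·0 + 3 + 8·0 + 6·3 = 51
  E: 10·1 + 9·1 + 5·2 + 1 + 8·3 + 6·4 = 78
  F: 10·2 + 9·4 + 5·1 + 0 + 8·4 + 6·2 = 105
  G: 10·0 + 9·2 + 5·4 + 4 + 8·1 + 6·1 = 56
  H: 10·4 + 9·3 + 5·3 + 2 + 8·2 + 6·0 = 100

105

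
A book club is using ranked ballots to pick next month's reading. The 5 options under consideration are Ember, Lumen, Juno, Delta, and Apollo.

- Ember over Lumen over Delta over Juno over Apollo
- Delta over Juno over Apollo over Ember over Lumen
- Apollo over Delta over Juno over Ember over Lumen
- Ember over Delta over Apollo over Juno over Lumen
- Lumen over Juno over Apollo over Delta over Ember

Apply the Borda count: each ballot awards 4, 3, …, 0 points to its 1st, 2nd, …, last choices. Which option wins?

Delta

Borda scores:
  Ember: 4 + 1 + 1 + 4 + 0 = 10
  Lumen: 3 + 0 + 0 + 0 + 4 = 7
  Juno: 1 + 3 + 2 + 1 + 3 = 10
  Delta: 2 + 4 + 3 + 3 + 1 = 13
  Apollo: 0 + 2 + 4 + 2 + 2 = 10
Delta has the highest total.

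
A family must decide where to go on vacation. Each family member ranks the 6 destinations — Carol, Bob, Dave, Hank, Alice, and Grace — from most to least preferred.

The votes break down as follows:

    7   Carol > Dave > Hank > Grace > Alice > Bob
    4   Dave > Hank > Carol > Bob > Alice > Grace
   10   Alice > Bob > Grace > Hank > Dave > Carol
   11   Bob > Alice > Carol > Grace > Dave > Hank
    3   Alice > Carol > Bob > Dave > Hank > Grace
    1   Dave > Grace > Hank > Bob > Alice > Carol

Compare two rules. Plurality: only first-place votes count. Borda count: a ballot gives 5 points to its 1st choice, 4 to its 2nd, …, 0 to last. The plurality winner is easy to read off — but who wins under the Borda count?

Plurality first-place counts: Carol 7, Bob 11, Dave 5, Hank 0, Alice 13, Grace 0 → Alice.
Borda totals: Carol 92, Bob 114, Dave 80, Hank 63, Alice 121, Grace 70 → Alice.

Alice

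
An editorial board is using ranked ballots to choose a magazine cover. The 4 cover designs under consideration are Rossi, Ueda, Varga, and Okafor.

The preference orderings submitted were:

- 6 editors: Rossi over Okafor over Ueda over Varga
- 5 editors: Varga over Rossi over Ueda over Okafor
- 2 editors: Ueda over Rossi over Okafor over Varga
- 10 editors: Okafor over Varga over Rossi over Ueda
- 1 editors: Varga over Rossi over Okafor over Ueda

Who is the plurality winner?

First-place vote totals:
  Rossi: 6
  Ueda: 2
  Varga: 6
  Okafor: 10
Okafor has the most first-place votes.

Okafor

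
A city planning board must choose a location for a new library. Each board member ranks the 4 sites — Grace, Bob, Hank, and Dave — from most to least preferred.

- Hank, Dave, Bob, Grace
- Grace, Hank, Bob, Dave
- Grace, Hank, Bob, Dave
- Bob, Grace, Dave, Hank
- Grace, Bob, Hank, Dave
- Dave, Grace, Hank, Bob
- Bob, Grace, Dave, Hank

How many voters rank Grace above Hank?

6

Ballots ranking Grace above Hank: 6.
Ballots ranking Hank above Grace: 1.
So 6 of 7 voters prefer Grace to Hank.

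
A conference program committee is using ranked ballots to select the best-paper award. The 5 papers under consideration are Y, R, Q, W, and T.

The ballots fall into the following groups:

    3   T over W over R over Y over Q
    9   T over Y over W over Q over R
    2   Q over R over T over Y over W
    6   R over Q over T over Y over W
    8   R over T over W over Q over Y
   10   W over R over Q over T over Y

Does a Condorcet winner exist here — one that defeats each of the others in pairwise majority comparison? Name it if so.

Head-to-head results (38 voters total):
Y vs R: R wins 29–9.
Y vs Q: Q wins 26–12.
Y vs W: W wins 21–17.
Y vs T: T wins 38–0.
R vs Q: R wins 27–11.
R vs W: W wins 22–16.
R vs T: R wins 26–12.
Q vs W: W wins 30–8.
Q vs T: T wins 20–18.
W vs T: T wins 28–10.
No candidate beats all others: R beats T beats W beats R, a majority cycle.

There is no Condorcet winner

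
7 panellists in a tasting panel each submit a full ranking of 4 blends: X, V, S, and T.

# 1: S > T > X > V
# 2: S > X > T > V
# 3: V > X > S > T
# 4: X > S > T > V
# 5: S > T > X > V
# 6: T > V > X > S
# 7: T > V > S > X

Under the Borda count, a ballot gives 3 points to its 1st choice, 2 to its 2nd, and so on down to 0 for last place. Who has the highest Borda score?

S

Borda scores:
  X: 1 + 2 + 2 + 3 + 1 + 1 + 0 = 10
  V: 0 + 0 + 3 + 0 + 0 + 2 + 2 = 7
  S: 3 + 3 + 1 + 2 + 3 + 0 + 1 = 13
  T: 2 + 1 + 0 + 1 + 2 + 3 + 3 = 12
S has the highest total.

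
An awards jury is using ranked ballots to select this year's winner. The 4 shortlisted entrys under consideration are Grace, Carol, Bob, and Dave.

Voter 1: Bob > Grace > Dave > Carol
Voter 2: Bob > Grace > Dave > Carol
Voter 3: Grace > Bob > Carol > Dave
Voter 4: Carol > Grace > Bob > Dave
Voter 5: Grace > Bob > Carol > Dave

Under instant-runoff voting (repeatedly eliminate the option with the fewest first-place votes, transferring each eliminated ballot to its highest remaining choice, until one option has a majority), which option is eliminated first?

Dave

Round 1: Grace 2, Bob 2, Carol 1, Dave 0. Dave has the fewest and is eliminated.
Round 2: Grace 2, Bob 2, Carol 1. Carol has the fewest and is eliminated.
Round 3: Grace 3, Bob 2. Grace has a majority.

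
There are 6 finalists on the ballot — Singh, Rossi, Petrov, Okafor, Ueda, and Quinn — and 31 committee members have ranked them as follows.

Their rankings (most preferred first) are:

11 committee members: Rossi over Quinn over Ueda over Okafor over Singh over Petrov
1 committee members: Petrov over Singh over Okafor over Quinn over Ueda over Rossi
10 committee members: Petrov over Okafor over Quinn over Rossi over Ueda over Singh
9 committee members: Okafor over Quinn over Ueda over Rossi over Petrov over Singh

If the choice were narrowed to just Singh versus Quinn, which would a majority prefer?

Ballots ranking Singh above Quinn: 1.
Ballots ranking Quinn above Singh: 11+10+9 = 30.
Quinn wins the head-to-head, 30–1.

Quinn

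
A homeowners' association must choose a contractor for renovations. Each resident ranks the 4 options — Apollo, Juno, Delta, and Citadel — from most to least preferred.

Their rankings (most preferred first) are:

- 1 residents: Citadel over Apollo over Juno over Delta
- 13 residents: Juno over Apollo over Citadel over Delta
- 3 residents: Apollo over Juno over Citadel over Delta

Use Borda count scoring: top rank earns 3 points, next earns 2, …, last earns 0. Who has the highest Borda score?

Juno

Borda scores:
  Apollo: 2 + 13·2 + 3·3 = 37
  Juno: 1 + 13·3 + 3·2 = 46
  Delta: 0 + 13·0 + 3·0 = 0
  Citadel: 3 + 13·1 + 3·1 = 19
Juno has the highest total.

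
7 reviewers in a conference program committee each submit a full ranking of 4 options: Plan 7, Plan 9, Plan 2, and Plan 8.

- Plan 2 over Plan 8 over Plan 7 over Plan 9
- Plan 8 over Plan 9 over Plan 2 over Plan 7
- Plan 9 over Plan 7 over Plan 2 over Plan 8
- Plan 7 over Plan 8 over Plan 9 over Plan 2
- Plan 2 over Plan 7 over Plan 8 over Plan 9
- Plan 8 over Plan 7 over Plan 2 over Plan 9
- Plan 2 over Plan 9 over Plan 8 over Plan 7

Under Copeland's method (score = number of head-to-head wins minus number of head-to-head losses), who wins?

Pairwise results:
  Plan 7 vs Plan 9: Plan 7 wins 4–3.
  Plan 7 vs Plan 2: Plan 2 wins 4–3.
  Plan 7 vs Plan 8: Plan 8 wins 4–3.
  Plan 9 vs Plan 2: Plan 2 wins 4–3.
  Plan 9 vs Plan 8: Plan 8 wins 5–2.
  Plan 2 vs Plan 8: Plan 2 wins 4–3.
Copeland scores (wins − losses):
  Plan 7: 1 − 2 = -1
  Plan 9: 0 − 3 = -3
  Plan 2: 3 − 0 = 3
  Plan 8: 2 − 1 = 1
Plan 2 has the best Copeland score.

Plan 2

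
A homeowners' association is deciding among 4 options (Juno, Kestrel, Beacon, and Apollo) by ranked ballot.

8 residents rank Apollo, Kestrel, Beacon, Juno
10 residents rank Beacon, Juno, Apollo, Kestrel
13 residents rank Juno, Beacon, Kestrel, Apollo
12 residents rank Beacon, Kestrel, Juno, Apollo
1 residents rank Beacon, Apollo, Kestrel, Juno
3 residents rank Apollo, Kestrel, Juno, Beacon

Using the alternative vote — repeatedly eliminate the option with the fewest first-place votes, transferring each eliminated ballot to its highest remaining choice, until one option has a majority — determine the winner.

Beacon

Round 1: Beacon 23, Juno 13, Apollo 11, Kestrel 0. Kestrel has the fewest and is eliminated.
Round 2: Beacon 23, Juno 13, Apollo 11. Apollo has the fewest and is eliminated.
Round 3: Beacon 31, Juno 16. Beacon has a majority.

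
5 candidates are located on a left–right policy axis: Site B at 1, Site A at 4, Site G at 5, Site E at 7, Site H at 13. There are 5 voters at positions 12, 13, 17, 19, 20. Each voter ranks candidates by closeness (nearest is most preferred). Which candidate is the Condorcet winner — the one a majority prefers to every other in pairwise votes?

Site H

With single-peaked preferences on a line, the Condorcet winner is the candidate closest to the median voter.
The median voter (position 17) is closest to Site H at 13.
Check: Site H vs Site E — voters closer to Site H: 5 of 5.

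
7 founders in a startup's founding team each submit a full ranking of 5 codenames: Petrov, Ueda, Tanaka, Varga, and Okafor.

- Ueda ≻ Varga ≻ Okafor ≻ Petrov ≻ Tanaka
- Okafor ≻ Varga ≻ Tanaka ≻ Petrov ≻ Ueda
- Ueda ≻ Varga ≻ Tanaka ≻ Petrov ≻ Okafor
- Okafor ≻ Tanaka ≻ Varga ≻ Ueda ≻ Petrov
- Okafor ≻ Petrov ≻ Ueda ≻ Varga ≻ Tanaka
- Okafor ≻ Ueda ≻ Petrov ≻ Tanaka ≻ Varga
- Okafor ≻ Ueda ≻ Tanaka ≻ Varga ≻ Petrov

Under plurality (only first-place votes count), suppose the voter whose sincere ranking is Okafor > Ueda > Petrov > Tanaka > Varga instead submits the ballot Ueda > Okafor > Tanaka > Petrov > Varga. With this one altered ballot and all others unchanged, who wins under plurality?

Okafor

First-place totals with the altered ballot: Petrov 0, Ueda 3, Tanaka 0, Varga 0, Okafor 4.
The winner is unchanged: still Okafor.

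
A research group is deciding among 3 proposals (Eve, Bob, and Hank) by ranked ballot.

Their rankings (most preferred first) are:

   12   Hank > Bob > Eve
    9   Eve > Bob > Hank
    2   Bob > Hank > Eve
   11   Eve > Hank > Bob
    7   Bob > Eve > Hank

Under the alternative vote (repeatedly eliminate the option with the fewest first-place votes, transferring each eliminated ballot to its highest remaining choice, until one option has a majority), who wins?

Eve

Round 1: Eve 20, Hank 12, Bob 9. Bob has the fewest and is eliminated.
Round 2: Eve 27, Hank 14. Eve has a majority.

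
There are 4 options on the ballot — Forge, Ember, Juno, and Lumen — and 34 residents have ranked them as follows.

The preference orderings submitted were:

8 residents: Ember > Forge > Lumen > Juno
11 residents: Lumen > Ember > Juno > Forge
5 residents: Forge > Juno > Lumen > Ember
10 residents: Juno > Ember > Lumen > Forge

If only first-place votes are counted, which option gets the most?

First-place vote totals:
  Forge: 5
  Ember: 8
  Juno: 10
  Lumen: 11
Lumen has the most first-place votes.

Lumen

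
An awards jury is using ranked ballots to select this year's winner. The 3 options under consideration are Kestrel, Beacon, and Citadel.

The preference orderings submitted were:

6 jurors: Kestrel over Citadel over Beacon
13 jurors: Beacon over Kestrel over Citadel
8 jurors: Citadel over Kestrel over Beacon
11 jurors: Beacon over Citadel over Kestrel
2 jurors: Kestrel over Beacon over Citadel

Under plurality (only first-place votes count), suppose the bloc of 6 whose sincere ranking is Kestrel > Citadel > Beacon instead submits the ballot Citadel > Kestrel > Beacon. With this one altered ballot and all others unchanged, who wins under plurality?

First-place totals with the altered ballot: Kestrel 2, Beacon 24, Citadel 14.
The winner is unchanged: still Beacon.

Beacon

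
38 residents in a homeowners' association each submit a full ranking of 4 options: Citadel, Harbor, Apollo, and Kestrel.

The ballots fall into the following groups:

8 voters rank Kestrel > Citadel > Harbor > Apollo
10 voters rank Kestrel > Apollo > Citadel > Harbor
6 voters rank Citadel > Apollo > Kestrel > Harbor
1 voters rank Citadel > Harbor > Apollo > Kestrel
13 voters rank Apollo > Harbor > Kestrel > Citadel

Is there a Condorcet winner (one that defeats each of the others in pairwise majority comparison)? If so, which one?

Apollo

Head-to-head results (38 voters total):
Citadel vs Harbor: Citadel wins 25–13.
Citadel vs Apollo: Apollo wins 23–15.
Citadel vs Kestrel: Kestrel wins 31–7.
Harbor vs Apollo: Apollo wins 29–9.
Harbor vs Kestrel: Kestrel wins 24–14.
Apollo vs Kestrel: Apollo wins 20–18.
Apollo beats each rival — Citadel (23–15), Harbor (29–9), Kestrel (20–18) — so Apollo is the Condorcet winner.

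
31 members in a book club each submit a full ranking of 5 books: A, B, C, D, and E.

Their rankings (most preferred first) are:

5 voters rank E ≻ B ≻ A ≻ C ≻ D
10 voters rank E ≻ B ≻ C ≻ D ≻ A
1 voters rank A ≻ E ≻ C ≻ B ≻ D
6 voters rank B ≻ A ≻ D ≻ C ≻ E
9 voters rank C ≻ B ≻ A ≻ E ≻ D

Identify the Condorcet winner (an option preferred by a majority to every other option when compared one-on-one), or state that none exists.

No Condorcet winner

Head-to-head results (31 voters total):
A vs B: B wins 30–1.
A vs C: C wins 19–12.
A vs D: A wins 21–10.
A vs E: A wins 16–15.
B vs C: B wins 21–10.
B vs D: B wins 31–0.
B vs E: E wins 16–15.
C vs D: C wins 25–6.
C vs E: E wins 16–15.
D vs E: E wins 25–6.
No candidate beats all others: A beats E beats B beats A, a majority cycle.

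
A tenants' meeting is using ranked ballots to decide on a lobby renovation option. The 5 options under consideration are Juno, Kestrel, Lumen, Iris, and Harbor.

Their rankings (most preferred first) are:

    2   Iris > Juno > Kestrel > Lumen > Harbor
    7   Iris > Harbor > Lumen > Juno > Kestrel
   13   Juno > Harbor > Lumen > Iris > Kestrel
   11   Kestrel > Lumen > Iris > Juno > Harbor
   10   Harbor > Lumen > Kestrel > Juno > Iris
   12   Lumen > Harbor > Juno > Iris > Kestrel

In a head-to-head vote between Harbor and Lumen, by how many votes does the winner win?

Ballots ranking Harbor above Lumen: 7+13+10 = 30.
Ballots ranking Lumen above Harbor: 2+11+12 = 25.
Harbor wins 30–25, a margin of 5.

5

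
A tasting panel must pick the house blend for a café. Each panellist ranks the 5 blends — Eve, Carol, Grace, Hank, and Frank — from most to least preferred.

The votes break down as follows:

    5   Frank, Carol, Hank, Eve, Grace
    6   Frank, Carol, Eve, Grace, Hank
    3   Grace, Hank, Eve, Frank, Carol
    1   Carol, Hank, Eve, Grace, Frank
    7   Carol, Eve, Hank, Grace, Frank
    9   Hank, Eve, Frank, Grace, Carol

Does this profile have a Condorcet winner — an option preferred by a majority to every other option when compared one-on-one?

Head-to-head results (31 voters total):
Eve vs Carol: Carol wins 19–12.
Eve vs Grace: Eve wins 28–3.
Eve vs Hank: Hank wins 18–13.
Eve vs Frank: Eve wins 20–11.
Carol vs Grace: Carol wins 19–12.
Carol vs Hank: Carol wins 19–12.
Carol vs Frank: Frank wins 23–8.
Grace vs Hank: Hank wins 22–9.
Grace vs Frank: Frank wins 20–11.
Hank vs Frank: Hank wins 20–11.
No candidate beats all others: Eve beats Frank beats Carol beats Eve, a majority cycle.

No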